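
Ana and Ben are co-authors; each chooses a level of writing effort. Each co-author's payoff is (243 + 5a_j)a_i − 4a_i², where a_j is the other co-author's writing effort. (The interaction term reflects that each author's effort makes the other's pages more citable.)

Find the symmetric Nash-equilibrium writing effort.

81

Ana's payoff is (243 + 5a_B)a_A − 4a_A².
∂π/∂a_A = 243 + 5a_B − 8a_A = 0, so a_A = 30.375 + 0.625a_B.
The game is symmetric, so in equilibrium a_B = a_A: the reaction function gives 0.375a_A = 30.375, hence a_A = 81.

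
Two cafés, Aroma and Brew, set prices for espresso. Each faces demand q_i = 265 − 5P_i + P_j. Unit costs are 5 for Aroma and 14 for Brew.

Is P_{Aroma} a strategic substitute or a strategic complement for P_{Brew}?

Aroma's profit: π = (P_{Aroma} − 5)(265 − 5P_{Aroma} + P_{Brew}).
∂π/∂P_{Aroma} = 290 − 10P_{Aroma} + P_{Brew} = 0 ⇒ P_{Aroma} = 29 + 0.1P_{Brew}.
The best-response slope dP_{Aroma}/dP_{Brew} = 0.1 > 0: the reaction function is upward-sloping, so the choices are strategic complements.

strategic complements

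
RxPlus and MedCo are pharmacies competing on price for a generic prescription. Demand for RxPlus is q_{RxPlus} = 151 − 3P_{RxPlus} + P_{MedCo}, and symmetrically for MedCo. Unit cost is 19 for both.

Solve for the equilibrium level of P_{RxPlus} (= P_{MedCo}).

41.6

RxPlus's profit: π = (P_{RxPlus} − 19)(151 − 3P_{RxPlus} + P_{MedCo}).
∂π/∂P_{RxPlus} = 208 − 6P_{RxPlus} + P_{MedCo} = 0 ⇒ P_{RxPlus} = 104/3 + (1/6)P_{MedCo}.
Setting P_{RxPlus} = P_{MedCo} in the reaction function: P_{RxPlus} = 104/3 + (1/6)P_{RxPlus}, so P_{RxPlus} = (104/3) / (5/6) = 41.6.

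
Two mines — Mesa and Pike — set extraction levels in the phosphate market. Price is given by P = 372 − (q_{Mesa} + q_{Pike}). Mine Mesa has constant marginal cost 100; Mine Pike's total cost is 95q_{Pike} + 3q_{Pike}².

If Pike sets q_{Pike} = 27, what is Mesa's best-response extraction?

Mine Mesa's profit: π = q_{Mesa}(372 − (q_{Mesa} + q_{Pike})) − 100q_{Mesa}.
∂π/∂q_{Mesa} = 272 − 2q_{Mesa} − q_{Pike} = 0, so q_{Mesa} = 136 − 0.5q_{Pike}.
At q_{Pike} = 27: q_{Mesa} = 136 − 0.5·27 = 122.5.

122.5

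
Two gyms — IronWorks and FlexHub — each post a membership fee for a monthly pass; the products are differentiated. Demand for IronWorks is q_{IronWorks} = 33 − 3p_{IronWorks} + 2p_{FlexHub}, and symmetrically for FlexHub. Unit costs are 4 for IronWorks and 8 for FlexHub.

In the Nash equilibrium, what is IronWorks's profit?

192

IronWorks's profit: π = (p_{IronWorks} − 4)(33 − 3p_{IronWorks} + 2p_{FlexHub}).
∂π/∂p_{IronWorks} = 45 − 6p_{IronWorks} + 2p_{FlexHub} = 0 ⇒ p_{IronWorks} = 7.5 + (1/3)p_{FlexHub}.
Similarly p_{FlexHub} = 9.5 + (1/3)p_{IronWorks}.
Substituting the second reaction function into the first: p_{IronWorks} = 7.5 + (1/3)(9.5 + (1/3)p_{IronWorks}), which gives (8/9)p_{IronWorks} = 32/3 ⇒ p_{IronWorks} = 12.
Then p_{FlexHub} = 9.5 + (1/3)·12 = 13.5.
q_{IronWorks} = 33 − 3·12 + 2·13.5 = 24.
Profit = (12 − 4)·24 = 192.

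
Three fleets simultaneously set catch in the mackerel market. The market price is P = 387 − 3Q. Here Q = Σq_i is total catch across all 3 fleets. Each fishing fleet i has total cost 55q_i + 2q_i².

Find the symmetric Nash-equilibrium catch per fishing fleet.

20.75

A representative fishing fleet's profit is π_i = q_i(387 − 3Q) − 55q_i − 2q_i², with Q = q_i + Σ_{j≠i} q_j.
First-order condition: 332 − 10q_i − 3Σ_{j≠i} q_j = 0.
Imposing symmetry (q_j = q for all j) turns Σ_{j≠i} q_j into 2q, so 332 = 16q and q = 20.75.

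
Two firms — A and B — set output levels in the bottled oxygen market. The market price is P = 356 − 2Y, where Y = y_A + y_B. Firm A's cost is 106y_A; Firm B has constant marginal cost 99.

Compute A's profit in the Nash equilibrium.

Firm A's profit: π = y_A(356 − 2(y_A + y_B)) − 106y_A.
∂π/∂y_A = 250 − 4y_A − 2y_B = 0, so y_A = 62.5 − 0.5y_B.
By the same steps for B: y_B = 64.25 − 0.5y_A.
Plugging y_B into A's best response: y_A = 62.5 − 0.5(64.25 − 0.5y_A) ⇒ 0.75y_A = 30.375, so y_A = 40.5.
Then y_B = 64.25 − 0.5·40.5 = 44.
Price P = 356 − 2·84.5 = 187.
A's profit: (187 − 106)·40.5 = 3280.5.

3280.5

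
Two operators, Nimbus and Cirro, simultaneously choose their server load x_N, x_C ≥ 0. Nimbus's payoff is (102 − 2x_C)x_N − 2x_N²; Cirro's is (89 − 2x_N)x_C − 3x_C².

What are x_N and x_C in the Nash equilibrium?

Expanding Nimbus's payoff: 102x_N − 2x_Cx_N − 2x_N².
∂π/∂x_N = 102 − 2x_C − 4x_N = 0, so x_N = 25.5 − 0.5x_C.
Likewise for Cirro: x_C = 89/6 − (1/3)x_N.
Substituting the second reaction function into the first: x_N = 25.5 − 0.5(89/6 − (1/3)x_N), which gives (5/6)x_N = 217/12 ⇒ x_N = 21.7.
Then x_C = 89/6 − (1/3)·21.7 = 7.6.

21.7, 7.6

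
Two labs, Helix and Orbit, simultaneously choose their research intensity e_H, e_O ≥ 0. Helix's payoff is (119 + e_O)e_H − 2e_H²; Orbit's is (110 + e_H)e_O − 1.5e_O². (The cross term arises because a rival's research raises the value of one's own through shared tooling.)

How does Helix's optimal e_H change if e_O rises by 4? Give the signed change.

1

Expanding Helix's payoff: 119e_H + e_Oe_H − 2e_H².
∂π/∂e_H = 119 + e_O − 4e_H = 0, so e_H = 29.75 + 0.25e_O.
The reaction-function slope is 0.25, so a 4-unit rise in e_O moves e_H by 0.25 × 4 = 1. Helix's best response rises — the actions are strategic complements.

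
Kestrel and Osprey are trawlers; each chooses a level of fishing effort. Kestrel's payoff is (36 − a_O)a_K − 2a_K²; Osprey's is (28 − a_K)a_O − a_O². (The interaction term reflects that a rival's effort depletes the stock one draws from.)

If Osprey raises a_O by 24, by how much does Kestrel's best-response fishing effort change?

-6

Expanding Kestrel's payoff: 36a_K − a_Oa_K − 2a_K².
∂π/∂a_K = 36 − a_O − 4a_K = 0, so a_K = 9 − 0.25a_O.
The reaction-function slope is −0.25, so a 24-unit rise in a_O moves a_K by −0.25 × 24 = −6. Kestrel's best response falls — the actions are strategic substitutes.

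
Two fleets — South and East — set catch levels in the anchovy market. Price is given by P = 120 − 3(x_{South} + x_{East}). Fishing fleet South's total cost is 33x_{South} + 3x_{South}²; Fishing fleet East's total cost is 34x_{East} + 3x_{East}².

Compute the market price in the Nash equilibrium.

Fishing fleet South's profit: π = x_{South}(120 − 3(x_{South} + x_{East})) − 33x_{South} − 3x_{South}².
∂π/∂x_{South} = 87 − 12x_{South} − 3x_{East} = 0, so x_{South} = 7.25 − 0.25x_{East}.
By the same steps for East: x_{East} = 43/6 − 0.25x_{South}.
Solving the two reaction functions simultaneously: (1 − (−0.25)(−0.25))x_{South} = 7.25 − 0.25·(43/6), so 0.9375x_{South} = 131/24 and x_{South} = 262/45.
Then x_{East} = 43/6 − 0.25·(262/45) = 257/45.
Equilibrium price: P = 120 − 3·(173/15) = 85.4.

85.4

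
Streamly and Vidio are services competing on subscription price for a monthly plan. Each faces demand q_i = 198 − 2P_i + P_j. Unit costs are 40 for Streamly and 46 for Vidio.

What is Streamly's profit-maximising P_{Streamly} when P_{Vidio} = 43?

80.25

Streamly's profit: π = (P_{Streamly} − 40)(198 − 2P_{Streamly} + P_{Vidio}).
∂π/∂P_{Streamly} = 278 − 4P_{Streamly} + P_{Vidio} = 0 ⇒ P_{Streamly} = 69.5 + 0.25P_{Vidio}.
At P_{Vidio} = 43: P_{Streamly} = 69.5 + 0.25·43 = 80.25.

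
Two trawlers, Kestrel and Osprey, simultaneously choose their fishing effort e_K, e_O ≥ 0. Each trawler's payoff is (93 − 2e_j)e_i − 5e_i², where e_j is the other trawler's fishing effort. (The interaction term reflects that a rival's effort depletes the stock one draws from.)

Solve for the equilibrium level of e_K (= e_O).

7.75

Kestrel's payoff is (93 − 2e_O)e_K − 5e_K².
∂π/∂e_K = 93 − 2e_O − 10e_K = 0, so e_K = 9.3 − 0.2e_O.
Setting e_K = e_O in the reaction function: e_K = 9.3 − 0.2e_K, so e_K = 9.3 / 1.2 = 7.75.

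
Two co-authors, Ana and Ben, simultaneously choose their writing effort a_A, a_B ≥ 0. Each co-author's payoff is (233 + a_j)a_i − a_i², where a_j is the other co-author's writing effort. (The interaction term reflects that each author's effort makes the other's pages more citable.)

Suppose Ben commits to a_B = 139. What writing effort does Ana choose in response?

Ana's payoff is (233 + a_B)a_A − a_A².
∂π/∂a_A = 233 + a_B − 2a_A = 0, so a_A = 116.5 + 0.5a_B.
At a_B = 139: a_A = 116.5 + 0.5·139 = 186.

186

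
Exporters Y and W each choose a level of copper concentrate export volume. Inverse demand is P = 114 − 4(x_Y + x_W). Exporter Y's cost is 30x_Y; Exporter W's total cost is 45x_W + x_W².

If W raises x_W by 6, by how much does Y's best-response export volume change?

Exporter Y's profit: π = x_Y(114 − 4(x_Y + x_W)) − 30x_Y.
∂π/∂x_Y = 84 − 8x_Y − 4x_W = 0, so x_Y = 10.5 − 0.5x_W.
The reaction-function slope is −0.5, so a 6-unit rise in x_W moves x_Y by −0.5 × 6 = −3. Y's best response falls — the actions are strategic substitutes.

-3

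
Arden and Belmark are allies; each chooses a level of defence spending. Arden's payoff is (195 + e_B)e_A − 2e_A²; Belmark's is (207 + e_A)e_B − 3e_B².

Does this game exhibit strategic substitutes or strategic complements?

strategic complements

Expanding Arden's payoff: 195e_A + e_Be_A − 2e_A².
∂π/∂e_A = 195 + e_B − 4e_A = 0, so e_A = 48.75 + 0.25e_B.
The best-response slope de_A/de_B = 0.25 > 0: the reaction function is upward-sloping, so the choices are strategic complements.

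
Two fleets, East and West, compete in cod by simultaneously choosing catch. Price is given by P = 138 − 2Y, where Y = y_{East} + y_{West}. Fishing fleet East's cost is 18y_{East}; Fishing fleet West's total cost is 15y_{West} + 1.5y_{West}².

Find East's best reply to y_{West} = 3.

28.5

Fishing fleet East's profit: π = y_{East}(138 − 2(y_{East} + y_{West})) − 18y_{East}.
∂π/∂y_{East} = 120 − 4y_{East} − 2y_{West} = 0, so y_{East} = 30 − 0.5y_{West}.
At y_{West} = 3: y_{East} = 30 − 0.5·3 = 28.5.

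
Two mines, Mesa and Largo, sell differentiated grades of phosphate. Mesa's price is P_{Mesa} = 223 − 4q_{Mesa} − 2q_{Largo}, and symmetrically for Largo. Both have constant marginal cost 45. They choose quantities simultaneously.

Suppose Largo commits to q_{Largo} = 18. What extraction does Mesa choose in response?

17.75

Mine Mesa's profit: π = q_{Mesa}(223 − 4q_{Mesa} − 2q_{Largo}) − 45q_{Mesa}.
∂π/∂q_{Mesa} = 178 − 8q_{Mesa} − 2q_{Largo} = 0 ⇒ q_{Mesa} = 22.25 − 0.25q_{Largo}.
At q_{Largo} = 18: q_{Mesa} = 22.25 − 0.25·18 = 17.75.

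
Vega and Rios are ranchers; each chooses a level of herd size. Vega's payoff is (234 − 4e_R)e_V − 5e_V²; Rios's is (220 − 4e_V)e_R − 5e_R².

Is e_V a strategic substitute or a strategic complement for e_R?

Expanding Vega's payoff: 234e_V − 4e_Re_V − 5e_V².
∂π/∂e_V = 234 − 4e_R − 10e_V = 0, so e_V = 23.4 − 0.4e_R.
The best-response slope de_V/de_R = −0.4 < 0: the reaction function is downward-sloping, so the choices are strategic substitutes.

strategic substitutes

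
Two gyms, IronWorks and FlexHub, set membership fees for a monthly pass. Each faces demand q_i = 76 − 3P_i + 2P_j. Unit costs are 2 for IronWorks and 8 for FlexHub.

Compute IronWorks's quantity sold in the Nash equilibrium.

58.875

IronWorks's profit: π = (P_{IronWorks} − 2)(76 − 3P_{IronWorks} + 2P_{FlexHub}).
∂π/∂P_{IronWorks} = 82 − 6P_{IronWorks} + 2P_{FlexHub} = 0 ⇒ P_{IronWorks} = 41/3 + (1/3)P_{FlexHub}.
Similarly P_{FlexHub} = 50/3 + (1/3)P_{IronWorks}.
Plugging P_{FlexHub} into IronWorks's best response: P_{IronWorks} = 41/3 + (1/3)(50/3 + (1/3)P_{IronWorks}) ⇒ (8/9)P_{IronWorks} = 173/9, so P_{IronWorks} = 21.625.
Then P_{FlexHub} = 50/3 + (1/3)·21.625 = 23.875.
q_{IronWorks} = 76 − 3·21.625 + 2·23.875 = 58.875.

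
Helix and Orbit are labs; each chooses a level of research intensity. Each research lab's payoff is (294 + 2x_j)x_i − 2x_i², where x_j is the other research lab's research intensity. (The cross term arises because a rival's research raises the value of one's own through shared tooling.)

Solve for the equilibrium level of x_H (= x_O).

147

Helix's payoff is (294 + 2x_O)x_H − 2x_H².
∂π/∂x_H = 294 + 2x_O − 4x_H = 0, so x_H = 73.5 + 0.5x_O.
Setting x_H = x_O in the reaction function: x_H = 73.5 + 0.5x_H, so x_H = 73.5 / 0.5 = 147.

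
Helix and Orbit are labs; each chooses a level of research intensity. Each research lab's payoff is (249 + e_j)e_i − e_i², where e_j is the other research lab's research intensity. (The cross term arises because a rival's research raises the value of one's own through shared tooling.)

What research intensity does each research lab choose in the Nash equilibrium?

Helix's payoff is (249 + e_O)e_H − e_H².
∂π/∂e_H = 249 + e_O − 2e_H = 0, so e_H = 124.5 + 0.5e_O.
By symmetry e_O = e_H; substituting into the reaction function, 0.5e_H = 124.5 and e_H = 249.

249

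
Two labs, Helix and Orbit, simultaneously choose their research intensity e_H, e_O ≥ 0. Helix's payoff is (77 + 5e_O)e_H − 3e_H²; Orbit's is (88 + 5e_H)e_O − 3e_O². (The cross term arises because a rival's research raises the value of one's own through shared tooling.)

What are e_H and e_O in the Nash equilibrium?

Expanding Helix's payoff: 77e_H + 5e_Oe_H − 3e_H².
∂π/∂e_H = 77 + 5e_O − 6e_H = 0, so e_H = 77/6 + (5/6)e_O.
Likewise for Orbit: e_O = 44/3 + (5/6)e_H.
Substituting the second reaction function into the first: e_H = 77/6 + (5/6)(44/3 + (5/6)e_H), which gives (11/36)e_H = 451/18 ⇒ e_H = 82.
Then e_O = 44/3 + (5/6)·82 = 83.

82, 83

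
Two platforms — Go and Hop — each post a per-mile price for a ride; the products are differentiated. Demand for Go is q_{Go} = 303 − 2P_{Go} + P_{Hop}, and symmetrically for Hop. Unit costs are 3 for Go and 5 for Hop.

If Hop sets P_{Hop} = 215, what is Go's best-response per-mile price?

131

Go's profit: π = (P_{Go} − 3)(303 − 2P_{Go} + P_{Hop}).
∂π/∂P_{Go} = 309 − 4P_{Go} + P_{Hop} = 0 ⇒ P_{Go} = 77.25 + 0.25P_{Hop}.
At P_{Hop} = 215: P_{Go} = 77.25 + 0.25·215 = 131.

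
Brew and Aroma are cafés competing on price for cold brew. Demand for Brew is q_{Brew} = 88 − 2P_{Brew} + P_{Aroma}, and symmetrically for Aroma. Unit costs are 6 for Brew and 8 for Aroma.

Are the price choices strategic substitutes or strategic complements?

strategic complements

Brew's profit: π = (P_{Brew} − 6)(88 − 2P_{Brew} + P_{Aroma}).
∂π/∂P_{Brew} = 100 − 4P_{Brew} + P_{Aroma} = 0 ⇒ P_{Brew} = 25 + 0.25P_{Aroma}.
The best-response slope dP_{Brew}/dP_{Aroma} = 0.25 > 0: the reaction function is upward-sloping, so the choices are strategic complements.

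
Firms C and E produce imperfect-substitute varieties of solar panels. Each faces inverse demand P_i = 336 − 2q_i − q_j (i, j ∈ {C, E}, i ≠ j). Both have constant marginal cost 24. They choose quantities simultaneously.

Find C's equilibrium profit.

7787.52

Firm C's profit: π = q_C(336 − 2q_C − q_E) − 24q_C.
∂π/∂q_C = 312 − 4q_C − q_E = 0 ⇒ q_C = 78 − 0.25q_E.
Setting q_C = q_E in the reaction function: q_C = 78 − 0.25q_C, so q_C = 78 / 1.25 = 62.4.
P_C = 336 − 2·62.4 − 62.4 = 148.8.
Profit = (148.8 − 24)·62.4 = 7787.52.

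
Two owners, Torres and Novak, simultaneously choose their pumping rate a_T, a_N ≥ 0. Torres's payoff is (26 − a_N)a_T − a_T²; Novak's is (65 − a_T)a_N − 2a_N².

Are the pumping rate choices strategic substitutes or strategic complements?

Expanding Torres's payoff: 26a_T − a_Na_T − a_T².
∂π/∂a_T = 26 − a_N − 2a_T = 0, so a_T = 13 − 0.5a_N.
The best-response slope da_T/da_N = −0.5 < 0: the reaction function is downward-sloping, so the choices are strategic substitutes.

strategic substitutes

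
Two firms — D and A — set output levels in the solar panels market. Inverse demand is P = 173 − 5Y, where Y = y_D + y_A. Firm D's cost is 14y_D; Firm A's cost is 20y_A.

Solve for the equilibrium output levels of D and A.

Firm D's profit: π = y_D(173 − 5(y_D + y_A)) − 14y_D.
∂π/∂y_D = 159 − 10y_D − 5y_A = 0, so y_D = 15.9 − 0.5y_A.
By the same steps for A: y_A = 15.3 − 0.5y_D.
Substituting the second reaction function into the first: y_D = 15.9 − 0.5(15.3 − 0.5y_D), which gives 0.75y_D = 8.25 ⇒ y_D = 11.
Then y_A = 15.3 − 0.5·11 = 9.8.

11, 9.8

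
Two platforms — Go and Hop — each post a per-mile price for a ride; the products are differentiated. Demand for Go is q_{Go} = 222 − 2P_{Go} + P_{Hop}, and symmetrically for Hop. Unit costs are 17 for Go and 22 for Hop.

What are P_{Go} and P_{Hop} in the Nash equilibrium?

86, 88

Go's profit: π = (P_{Go} − 17)(222 − 2P_{Go} + P_{Hop}).
∂π/∂P_{Go} = 256 − 4P_{Go} + P_{Hop} = 0 ⇒ P_{Go} = 64 + 0.25P_{Hop}.
Similarly P_{Hop} = 66.5 + 0.25P_{Go}.
Plugging P_{Hop} into Go's best response: P_{Go} = 64 + 0.25(66.5 + 0.25P_{Go}) ⇒ 0.9375P_{Go} = 80.625, so P_{Go} = 86.
Then P_{Hop} = 66.5 + 0.25·86 = 88.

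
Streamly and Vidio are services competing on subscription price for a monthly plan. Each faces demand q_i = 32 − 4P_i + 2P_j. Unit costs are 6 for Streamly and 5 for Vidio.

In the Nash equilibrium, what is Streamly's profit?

Streamly's profit: π = (P_{Streamly} − 6)(32 − 4P_{Streamly} + 2P_{Vidio}).
∂π/∂P_{Streamly} = 56 − 8P_{Streamly} + 2P_{Vidio} = 0 ⇒ P_{Streamly} = 7 + 0.25P_{Vidio}.
Similarly P_{Vidio} = 6.5 + 0.25P_{Streamly}.
Solving the two reaction functions simultaneously: (1 − (0.25)(0.25))P_{Streamly} = 7 + 0.25·6.5, so 0.9375P_{Streamly} = 8.625 and P_{Streamly} = 9.2.
Then P_{Vidio} = 6.5 + 0.25·9.2 = 8.8.
q_{Streamly} = 32 − 4·9.2 + 2·8.8 = 12.8.
Profit = (9.2 − 6)·12.8 = 40.96.

40.96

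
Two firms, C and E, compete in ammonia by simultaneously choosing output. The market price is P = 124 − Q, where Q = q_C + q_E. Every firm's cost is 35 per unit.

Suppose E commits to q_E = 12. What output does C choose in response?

38.5

Firm C's profit: π = q_C(124 − (q_C + q_E)) − 35q_C.
∂π/∂q_C = 89 − 2q_C − q_E = 0, so q_C = 44.5 − 0.5q_E.
At q_E = 12: q_C = 44.5 − 0.5·12 = 38.5.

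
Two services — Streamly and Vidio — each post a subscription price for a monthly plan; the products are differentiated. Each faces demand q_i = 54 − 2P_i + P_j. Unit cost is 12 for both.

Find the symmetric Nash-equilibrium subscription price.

26

Streamly's profit: π = (P_{Streamly} − 12)(54 − 2P_{Streamly} + P_{Vidio}).
∂π/∂P_{Streamly} = 78 − 4P_{Streamly} + P_{Vidio} = 0 ⇒ P_{Streamly} = 19.5 + 0.25P_{Vidio}.
Setting P_{Streamly} = P_{Vidio} in the reaction function: P_{Streamly} = 19.5 + 0.25P_{Streamly}, so P_{Streamly} = 19.5 / 0.75 = 26.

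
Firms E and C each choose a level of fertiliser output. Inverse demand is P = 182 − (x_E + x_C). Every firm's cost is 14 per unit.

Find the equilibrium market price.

70

Firm E's profit: π = x_E(182 − (x_E + x_C)) − 14x_E.
∂π/∂x_E = 168 − 2x_E − x_C = 0, so x_E = 84 − 0.5x_C.
The game is symmetric, so in equilibrium x_C = x_E: the reaction function gives 1.5x_E = 84, hence x_E = 56.
Equilibrium price: P = 182 − 112 = 70.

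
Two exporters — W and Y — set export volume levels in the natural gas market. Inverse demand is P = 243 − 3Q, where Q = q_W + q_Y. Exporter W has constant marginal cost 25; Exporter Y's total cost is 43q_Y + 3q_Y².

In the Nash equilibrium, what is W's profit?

3072

Exporter W's profit: π = q_W(243 − 3(q_W + q_Y)) − 25q_W.
∂π/∂q_W = 218 − 6q_W − 3q_Y = 0, so q_W = 109/3 − 0.5q_Y.
For Y: ∂π/∂q_Y = 200 − 12q_Y − 3q_W = 0 ⇒ q_Y = 50/3 − 0.25q_W.
Plugging q_Y into W's best response: q_W = 109/3 − 0.5(50/3 − 0.25q_W) ⇒ 0.875q_W = 28, so q_W = 32.
Then q_Y = 50/3 − 0.25·32 = 26/3.
Price P = 243 − 3·(122/3) = 121.
W's profit: (121 − 25)·32 = 3072.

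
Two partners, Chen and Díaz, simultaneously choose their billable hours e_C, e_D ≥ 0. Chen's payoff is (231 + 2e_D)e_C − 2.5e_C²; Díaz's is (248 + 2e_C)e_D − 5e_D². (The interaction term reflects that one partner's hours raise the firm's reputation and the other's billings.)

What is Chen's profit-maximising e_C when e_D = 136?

Expanding Chen's payoff: 231e_C + 2e_De_C − 2.5e_C².
∂π/∂e_C = 231 + 2e_D − 5e_C = 0, so e_C = 46.2 + 0.4e_D.
At e_D = 136: e_C = 46.2 + 0.4·136 = 100.6.

100.6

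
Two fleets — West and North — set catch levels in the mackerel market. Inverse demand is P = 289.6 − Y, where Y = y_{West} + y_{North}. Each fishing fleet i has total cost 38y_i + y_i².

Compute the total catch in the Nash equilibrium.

Fishing fleet West's profit: π = y_{West}(289.6 − (y_{West} + y_{North})) − 38y_{West} − y_{West}².
∂π/∂y_{West} = 251.6 − 4y_{West} − y_{North} = 0, so y_{West} = 62.9 − 0.25y_{North}.
Setting y_{West} = y_{North} in the reaction function: y_{West} = 62.9 − 0.25y_{West}, so y_{West} = 62.9 / 1.25 = 50.32.
Total catch: 50.32 + 50.32 = 100.64.

100.64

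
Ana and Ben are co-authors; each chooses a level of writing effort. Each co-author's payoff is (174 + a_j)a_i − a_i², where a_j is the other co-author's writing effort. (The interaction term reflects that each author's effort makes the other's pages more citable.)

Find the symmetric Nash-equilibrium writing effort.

Ana's payoff is (174 + a_B)a_A − a_A².
∂π/∂a_A = 174 + a_B − 2a_A = 0, so a_A = 87 + 0.5a_B.
By symmetry a_B = a_A; substituting into the reaction function, 0.5a_A = 87 and a_A = 174.

174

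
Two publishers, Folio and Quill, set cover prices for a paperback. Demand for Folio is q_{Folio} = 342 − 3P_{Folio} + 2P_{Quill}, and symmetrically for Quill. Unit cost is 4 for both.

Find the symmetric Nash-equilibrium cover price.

88.5

Folio's profit: π = (P_{Folio} − 4)(342 − 3P_{Folio} + 2P_{Quill}).
∂π/∂P_{Folio} = 354 − 6P_{Folio} + 2P_{Quill} = 0 ⇒ P_{Folio} = 59 + (1/3)P_{Quill}.
Setting P_{Folio} = P_{Quill} in the reaction function: P_{Folio} = 59 + (1/3)P_{Folio}, so P_{Folio} = 59 / (2/3) = 88.5.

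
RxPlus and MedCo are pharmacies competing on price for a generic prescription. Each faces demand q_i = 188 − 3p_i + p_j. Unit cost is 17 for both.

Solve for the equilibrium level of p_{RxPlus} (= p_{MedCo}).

47.8

RxPlus's profit: π = (p_{RxPlus} − 17)(188 − 3p_{RxPlus} + p_{MedCo}).
∂π/∂p_{RxPlus} = 239 − 6p_{RxPlus} + p_{MedCo} = 0 ⇒ p_{RxPlus} = 239/6 + (1/6)p_{MedCo}.
The game is symmetric, so in equilibrium p_{MedCo} = p_{RxPlus}: the reaction function gives (5/6)p_{RxPlus} = 239/6, hence p_{RxPlus} = 47.8.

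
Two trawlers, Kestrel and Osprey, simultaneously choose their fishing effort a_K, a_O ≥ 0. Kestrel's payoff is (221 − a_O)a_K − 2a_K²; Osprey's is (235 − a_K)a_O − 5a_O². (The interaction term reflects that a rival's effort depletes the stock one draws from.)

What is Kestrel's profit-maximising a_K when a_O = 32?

Expanding Kestrel's payoff: 221a_K − a_Oa_K − 2a_K².
∂π/∂a_K = 221 − a_O − 4a_K = 0, so a_K = 55.25 − 0.25a_O.
At a_O = 32: a_K = 55.25 − 0.25·32 = 47.25.

47.25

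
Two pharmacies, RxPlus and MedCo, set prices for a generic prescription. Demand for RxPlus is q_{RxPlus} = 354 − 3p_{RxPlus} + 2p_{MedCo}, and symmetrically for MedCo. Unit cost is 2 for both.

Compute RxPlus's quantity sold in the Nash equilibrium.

RxPlus's profit: π = (p_{RxPlus} − 2)(354 − 3p_{RxPlus} + 2p_{MedCo}).
∂π/∂p_{RxPlus} = 360 − 6p_{RxPlus} + 2p_{MedCo} = 0 ⇒ p_{RxPlus} = 60 + (1/3)p_{MedCo}.
The game is symmetric, so in equilibrium p_{MedCo} = p_{RxPlus}: the reaction function gives (2/3)p_{RxPlus} = 60, hence p_{RxPlus} = 90.
q_{RxPlus} = 354 − 3·90 + 2·90 = 264.

264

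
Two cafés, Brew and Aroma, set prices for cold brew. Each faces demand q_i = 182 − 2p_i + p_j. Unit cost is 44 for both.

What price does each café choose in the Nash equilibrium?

Brew's profit: π = (p_{Brew} − 44)(182 − 2p_{Brew} + p_{Aroma}).
∂π/∂p_{Brew} = 270 − 4p_{Brew} + p_{Aroma} = 0 ⇒ p_{Brew} = 67.5 + 0.25p_{Aroma}.
Setting p_{Brew} = p_{Aroma} in the reaction function: p_{Brew} = 67.5 + 0.25p_{Brew}, so p_{Brew} = 67.5 / 0.75 = 90.

90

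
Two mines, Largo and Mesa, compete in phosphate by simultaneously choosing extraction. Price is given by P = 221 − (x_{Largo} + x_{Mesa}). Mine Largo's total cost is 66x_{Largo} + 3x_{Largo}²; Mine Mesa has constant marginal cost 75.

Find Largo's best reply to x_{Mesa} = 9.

Mine Largo's profit: π = x_{Largo}(221 − (x_{Largo} + x_{Mesa})) − 66x_{Largo} − 3x_{Largo}².
∂π/∂x_{Largo} = 155 − 8x_{Largo} − x_{Mesa} = 0, so x_{Largo} = 19.375 − 0.125x_{Mesa}.
At x_{Mesa} = 9: x_{Largo} = 19.375 − 0.125·9 = 18.25.

18.25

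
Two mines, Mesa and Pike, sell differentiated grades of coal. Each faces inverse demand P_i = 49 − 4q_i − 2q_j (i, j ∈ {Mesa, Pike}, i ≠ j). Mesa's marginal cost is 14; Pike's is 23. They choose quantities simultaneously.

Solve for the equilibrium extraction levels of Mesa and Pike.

Mine Mesa's profit: π = q_{Mesa}(49 − 4q_{Mesa} − 2q_{Pike}) − 14q_{Mesa}.
∂π/∂q_{Mesa} = 35 − 8q_{Mesa} − 2q_{Pike} = 0 ⇒ q_{Mesa} = 4.375 − 0.25q_{Pike}.
Similarly q_{Pike} = 3.25 − 0.25q_{Mesa}.
Solving the two reaction functions simultaneously: (1 − (−0.25)(−0.25))q_{Mesa} = 4.375 − 0.25·3.25, so 0.9375q_{Mesa} = 3.5625 and q_{Mesa} = 3.8.
Then q_{Pike} = 3.25 − 0.25·3.8 = 2.3.

3.8, 2.3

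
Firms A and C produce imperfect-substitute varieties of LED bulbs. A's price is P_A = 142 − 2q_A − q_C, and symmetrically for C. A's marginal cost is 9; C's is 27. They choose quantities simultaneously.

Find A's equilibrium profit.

Firm A's profit: π = q_A(142 − 2q_A − q_C) − 9q_A.
∂π/∂q_A = 133 − 4q_A − q_C = 0 ⇒ q_A = 33.25 − 0.25q_C.
Similarly q_C = 28.75 − 0.25q_A.
Plugging q_C into A's best response: q_A = 33.25 − 0.25(28.75 − 0.25q_A) ⇒ 0.9375q_A = 26.0625, so q_A = 27.8.
Then q_C = 28.75 − 0.25·27.8 = 21.8.
P_A = 142 − 2·27.8 − 21.8 = 64.6.
Profit = (64.6 − 9)·27.8 = 1545.68.

1545.68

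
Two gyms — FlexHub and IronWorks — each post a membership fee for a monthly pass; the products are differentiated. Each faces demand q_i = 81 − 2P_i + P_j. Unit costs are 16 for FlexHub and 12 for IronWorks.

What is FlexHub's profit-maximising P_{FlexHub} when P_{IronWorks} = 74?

FlexHub's profit: π = (P_{FlexHub} − 16)(81 − 2P_{FlexHub} + P_{IronWorks}).
∂π/∂P_{FlexHub} = 113 − 4P_{FlexHub} + P_{IronWorks} = 0 ⇒ P_{FlexHub} = 28.25 + 0.25P_{IronWorks}.
At P_{IronWorks} = 74: P_{FlexHub} = 28.25 + 0.25·74 = 46.75.

46.75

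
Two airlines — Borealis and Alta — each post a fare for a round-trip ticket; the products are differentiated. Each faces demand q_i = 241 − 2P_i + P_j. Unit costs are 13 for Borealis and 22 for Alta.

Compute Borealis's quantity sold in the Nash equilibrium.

Borealis's profit: π = (P_{Borealis} − 13)(241 − 2P_{Borealis} + P_{Alta}).
∂π/∂P_{Borealis} = 267 − 4P_{Borealis} + P_{Alta} = 0 ⇒ P_{Borealis} = 66.75 + 0.25P_{Alta}.
Similarly P_{Alta} = 71.25 + 0.25P_{Borealis}.
Solving the two reaction functions simultaneously: (1 − (0.25)(0.25))P_{Borealis} = 66.75 + 0.25·71.25, so 0.9375P_{Borealis} = 84.5625 and P_{Borealis} = 90.2.
Then P_{Alta} = 71.25 + 0.25·90.2 = 93.8.
q_{Borealis} = 241 − 2·90.2 + 93.8 = 154.4.

154.4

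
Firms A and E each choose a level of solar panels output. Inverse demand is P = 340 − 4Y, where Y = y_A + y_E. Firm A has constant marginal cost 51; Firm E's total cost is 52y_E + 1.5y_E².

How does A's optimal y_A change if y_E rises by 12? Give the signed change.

-6

Firm A's profit: π = y_A(340 − 4(y_A + y_E)) − 51y_A.
∂π/∂y_A = 289 − 8y_A − 4y_E = 0, so y_A = 36.125 − 0.5y_E.
The reaction-function slope is −0.5, so a 12-unit rise in y_E moves y_A by −0.5 × 12 = −6. A's best response falls — the actions are strategic substitutes.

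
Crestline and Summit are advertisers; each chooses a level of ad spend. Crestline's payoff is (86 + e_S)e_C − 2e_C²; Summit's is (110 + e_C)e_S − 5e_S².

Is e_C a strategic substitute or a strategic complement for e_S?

Expanding Crestline's payoff: 86e_C + e_Se_C − 2e_C².
∂π/∂e_C = 86 + e_S − 4e_C = 0, so e_C = 21.5 + 0.25e_S.
The best-response slope de_C/de_S = 0.25 > 0: the reaction function is upward-sloping, so the choices are strategic complements.

strategic complements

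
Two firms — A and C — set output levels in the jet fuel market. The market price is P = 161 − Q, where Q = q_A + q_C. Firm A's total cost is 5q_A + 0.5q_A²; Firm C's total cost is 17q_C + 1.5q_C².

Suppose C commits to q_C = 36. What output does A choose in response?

Firm A's profit: π = q_A(161 − (q_A + q_C)) − 5q_A − 0.5q_A².
∂π/∂q_A = 156 − 3q_A − q_C = 0, so q_A = 52 − (1/3)q_C.
At q_C = 36: q_A = 52 − (1/3)·36 = 40.

40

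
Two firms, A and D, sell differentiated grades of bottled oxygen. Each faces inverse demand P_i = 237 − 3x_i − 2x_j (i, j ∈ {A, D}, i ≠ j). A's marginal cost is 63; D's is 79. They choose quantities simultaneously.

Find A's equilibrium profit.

Firm A's profit: π = x_A(237 − 3x_A − 2x_D) − 63x_A.
∂π/∂x_A = 174 − 6x_A − 2x_D = 0 ⇒ x_A = 29 − (1/3)x_D.
Similarly x_D = 79/3 − (1/3)x_A.
Plugging x_D into A's best response: x_A = 29 − (1/3)(79/3 − (1/3)x_A) ⇒ (8/9)x_A = 182/9, so x_A = 22.75.
Then x_D = 79/3 − (1/3)·22.75 = 18.75.
P_A = 237 − 3·22.75 − 2·18.75 = 131.25.
Profit = (131.25 − 63)·22.75 = 1552.6875.

1552.6875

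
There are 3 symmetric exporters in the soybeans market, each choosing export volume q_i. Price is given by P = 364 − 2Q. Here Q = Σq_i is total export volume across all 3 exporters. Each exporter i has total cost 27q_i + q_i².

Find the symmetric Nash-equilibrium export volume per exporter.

33.7

A representative exporter's profit is π_i = q_i(364 − 2Q) − 27q_i − q_i², with Q = q_i + Σ_{j≠i} q_j.
First-order condition: 337 − 6q_i − 2Σ_{j≠i} q_j = 0.
Imposing symmetry (q_j = q for all j) turns Σ_{j≠i} q_j into 2q, so 337 = 10q and q = 33.7.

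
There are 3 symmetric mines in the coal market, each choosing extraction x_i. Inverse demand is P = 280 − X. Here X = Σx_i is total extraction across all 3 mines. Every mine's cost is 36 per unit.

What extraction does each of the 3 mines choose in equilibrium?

A representative mine's profit is π_i = x_i(280 − X) − 36x_i, with X = x_i + Σ_{j≠i} x_j.
First-order condition: 244 − 2x_i − Σ_{j≠i} x_j = 0.
With identical mines, set every x_j = x: then 244 − 2x − 2x = 0, i.e. x = 244/4 = 61.

61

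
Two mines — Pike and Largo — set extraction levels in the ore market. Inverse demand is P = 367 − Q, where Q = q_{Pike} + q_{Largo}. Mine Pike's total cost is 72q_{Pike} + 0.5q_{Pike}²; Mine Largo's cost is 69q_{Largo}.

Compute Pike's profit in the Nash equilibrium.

5115.84

Mine Pike's profit: π = q_{Pike}(367 − (q_{Pike} + q_{Largo})) − 72q_{Pike} − 0.5q_{Pike}².
∂π/∂q_{Pike} = 295 − 3q_{Pike} − q_{Largo} = 0, so q_{Pike} = 295/3 − (1/3)q_{Largo}.
For Largo: ∂π/∂q_{Largo} = 298 − 2q_{Largo} − q_{Pike} = 0 ⇒ q_{Largo} = 149 − 0.5q_{Pike}.
Substituting the second reaction function into the first: q_{Pike} = 295/3 − (1/3)(149 − 0.5q_{Pike}), which gives (5/6)q_{Pike} = 146/3 ⇒ q_{Pike} = 58.4.
Then q_{Largo} = 149 − 0.5·58.4 = 119.8.
Price P = 367 − 178.2 = 188.8.
Pike's profit: (188.8 − 72)·58.4 − 0.5(58.4)² = 5115.84.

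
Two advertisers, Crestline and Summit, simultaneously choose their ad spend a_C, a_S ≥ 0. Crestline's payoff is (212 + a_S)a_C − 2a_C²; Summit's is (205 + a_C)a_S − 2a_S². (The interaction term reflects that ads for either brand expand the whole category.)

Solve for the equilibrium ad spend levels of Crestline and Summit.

Expanding Crestline's payoff: 212a_C + a_Sa_C − 2a_C².
∂π/∂a_C = 212 + a_S − 4a_C = 0, so a_C = 53 + 0.25a_S.
Likewise for Summit: a_S = 51.25 + 0.25a_C.
Solving the two reaction functions simultaneously: (1 − (0.25)(0.25))a_C = 53 + 0.25·51.25, so 0.9375a_C = 65.8125 and a_C = 70.2.
Then a_S = 51.25 + 0.25·70.2 = 68.8.

70.2, 68.8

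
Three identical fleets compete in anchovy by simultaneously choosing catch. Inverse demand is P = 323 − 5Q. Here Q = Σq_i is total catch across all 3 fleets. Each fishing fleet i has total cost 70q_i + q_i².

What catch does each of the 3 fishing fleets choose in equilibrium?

11.5

A representative fishing fleet's profit is π_i = q_i(323 − 5Q) − 70q_i − q_i², with Q = q_i + Σ_{j≠i} q_j.
First-order condition: 253 − 12q_i − 5Σ_{j≠i} q_j = 0.
In a symmetric equilibrium every fishing fleet chooses the same q, so Σ_{j≠i} q_j = 2q. The condition becomes 253 − 22q = 0, giving q = 253/22 = 11.5.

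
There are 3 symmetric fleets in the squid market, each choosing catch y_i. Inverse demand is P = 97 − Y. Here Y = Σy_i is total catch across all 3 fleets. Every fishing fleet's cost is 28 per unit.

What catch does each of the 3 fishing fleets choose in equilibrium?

A representative fishing fleet's profit is π_i = y_i(97 − Y) − 28y_i, with Y = y_i + Σ_{j≠i} y_j.
First-order condition: 69 − 2y_i − Σ_{j≠i} y_j = 0.
In a symmetric equilibrium every fishing fleet chooses the same y, so Σ_{j≠i} y_j = 2y. The condition becomes 69 − 4y = 0, giving y = 69/4 = 17.25.

17.25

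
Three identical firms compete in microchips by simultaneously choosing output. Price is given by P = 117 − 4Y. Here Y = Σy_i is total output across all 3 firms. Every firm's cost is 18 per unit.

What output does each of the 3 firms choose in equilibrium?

A representative firm's profit is π_i = y_i(117 − 4Y) − 18y_i, with Y = y_i + Σ_{j≠i} y_j.
First-order condition: 99 − 8y_i − 4Σ_{j≠i} y_j = 0.
With identical firms, set every y_j = y: then 99 − 8y − 8y = 0, i.e. y = 99/16 = 6.1875.

6.1875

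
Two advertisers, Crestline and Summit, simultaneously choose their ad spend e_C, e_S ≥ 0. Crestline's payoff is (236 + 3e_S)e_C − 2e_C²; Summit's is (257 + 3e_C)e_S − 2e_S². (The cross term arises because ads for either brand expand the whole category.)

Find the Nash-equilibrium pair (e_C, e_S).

Expanding Crestline's payoff: 236e_C + 3e_Se_C − 2e_C².
∂π/∂e_C = 236 + 3e_S − 4e_C = 0, so e_C = 59 + 0.75e_S.
Likewise for Summit: e_S = 64.25 + 0.75e_C.
Solving the two reaction functions simultaneously: (1 − (0.75)(0.75))e_C = 59 + 0.75·64.25, so 0.4375e_C = 107.1875 and e_C = 245.
Then e_S = 64.25 + 0.75·245 = 248.

245, 248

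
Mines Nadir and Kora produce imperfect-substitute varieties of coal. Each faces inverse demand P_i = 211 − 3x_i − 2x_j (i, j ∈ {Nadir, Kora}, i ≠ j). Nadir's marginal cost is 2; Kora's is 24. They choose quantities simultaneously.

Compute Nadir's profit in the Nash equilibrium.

2268.75

Mine Nadir's profit: π = x_{Nadir}(211 − 3x_{Nadir} − 2x_{Kora}) − 2x_{Nadir}.
∂π/∂x_{Nadir} = 209 − 6x_{Nadir} − 2x_{Kora} = 0 ⇒ x_{Nadir} = 209/6 − (1/3)x_{Kora}.
Similarly x_{Kora} = 187/6 − (1/3)x_{Nadir}.
Substituting the second reaction function into the first: x_{Nadir} = 209/6 − (1/3)(187/6 − (1/3)x_{Nadir}), which gives (8/9)x_{Nadir} = 220/9 ⇒ x_{Nadir} = 27.5.
Then x_{Kora} = 187/6 − (1/3)·27.5 = 22.
P_{Nadir} = 211 − 3·27.5 − 2·22 = 84.5.
Profit = (84.5 − 2)·27.5 = 2268.75.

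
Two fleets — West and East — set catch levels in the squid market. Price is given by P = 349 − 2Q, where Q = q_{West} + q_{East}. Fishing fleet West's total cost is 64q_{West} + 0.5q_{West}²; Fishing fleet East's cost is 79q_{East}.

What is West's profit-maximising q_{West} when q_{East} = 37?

42.2

Fishing fleet West's profit: π = q_{West}(349 − 2(q_{West} + q_{East})) − 64q_{West} − 0.5q_{West}².
∂π/∂q_{West} = 285 − 5q_{West} − 2q_{East} = 0, so q_{West} = 57 − 0.4q_{East}.
At q_{East} = 37: q_{West} = 57 − 0.4·37 = 42.2.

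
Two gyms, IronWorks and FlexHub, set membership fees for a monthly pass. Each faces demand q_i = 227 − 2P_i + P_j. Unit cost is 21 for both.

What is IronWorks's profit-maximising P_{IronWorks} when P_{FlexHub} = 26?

IronWorks's profit: π = (P_{IronWorks} − 21)(227 − 2P_{IronWorks} + P_{FlexHub}).
∂π/∂P_{IronWorks} = 269 − 4P_{IronWorks} + P_{FlexHub} = 0 ⇒ P_{IronWorks} = 67.25 + 0.25P_{FlexHub}.
At P_{FlexHub} = 26: P_{IronWorks} = 67.25 + 0.25·26 = 73.75.

73.75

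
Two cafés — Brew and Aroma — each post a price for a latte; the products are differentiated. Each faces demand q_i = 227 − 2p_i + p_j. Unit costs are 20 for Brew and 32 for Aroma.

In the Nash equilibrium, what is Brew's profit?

9968.72

Brew's profit: π = (p_{Brew} − 20)(227 − 2p_{Brew} + p_{Aroma}).
∂π/∂p_{Brew} = 267 − 4p_{Brew} + p_{Aroma} = 0 ⇒ p_{Brew} = 66.75 + 0.25p_{Aroma}.
Similarly p_{Aroma} = 72.75 + 0.25p_{Brew}.
Solving the two reaction functions simultaneously: (1 − (0.25)(0.25))p_{Brew} = 66.75 + 0.25·72.75, so 0.9375p_{Brew} = 84.9375 and p_{Brew} = 90.6.
Then p_{Aroma} = 72.75 + 0.25·90.6 = 95.4.
q_{Brew} = 227 − 2·90.6 + 95.4 = 141.2.
Profit = (90.6 − 20)·141.2 = 9968.72.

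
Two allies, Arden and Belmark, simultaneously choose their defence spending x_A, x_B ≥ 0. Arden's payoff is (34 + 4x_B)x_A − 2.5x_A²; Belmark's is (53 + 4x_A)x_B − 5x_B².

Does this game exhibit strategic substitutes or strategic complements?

Expanding Arden's payoff: 34x_A + 4x_Bx_A − 2.5x_A².
∂π/∂x_A = 34 + 4x_B − 5x_A = 0, so x_A = 6.8 + 0.8x_B.
The best-response slope dx_A/dx_B = 0.8 > 0: the reaction function is upward-sloping, so the choices are strategic complements.

strategic complements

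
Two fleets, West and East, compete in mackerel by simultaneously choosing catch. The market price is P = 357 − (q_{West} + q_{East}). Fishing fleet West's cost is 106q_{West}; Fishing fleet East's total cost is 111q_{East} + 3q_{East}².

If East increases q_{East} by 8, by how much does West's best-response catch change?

-4

Fishing fleet West's profit: π = q_{West}(357 − (q_{West} + q_{East})) − 106q_{West}.
∂π/∂q_{West} = 251 − 2q_{West} − q_{East} = 0, so q_{West} = 125.5 − 0.5q_{East}.
The reaction-function slope is −0.5, so an 8-unit rise in q_{East} moves q_{West} by −0.5 × 8 = −4. West's best response falls — the actions are strategic substitutes.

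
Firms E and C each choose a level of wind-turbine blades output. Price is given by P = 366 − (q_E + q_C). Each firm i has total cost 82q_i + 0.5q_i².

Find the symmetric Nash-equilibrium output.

Firm E's profit: π = q_E(366 − (q_E + q_C)) − 82q_E − 0.5q_E².
∂π/∂q_E = 284 − 3q_E − q_C = 0, so q_E = 284/3 − (1/3)q_C.
By symmetry q_C = q_E; substituting into the reaction function, (4/3)q_E = 284/3 and q_E = 71.

71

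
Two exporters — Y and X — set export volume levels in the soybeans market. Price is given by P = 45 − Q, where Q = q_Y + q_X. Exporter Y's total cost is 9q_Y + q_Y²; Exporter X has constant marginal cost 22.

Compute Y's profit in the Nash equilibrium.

98

Exporter Y's profit: π = q_Y(45 − (q_Y + q_X)) − 9q_Y − q_Y².
∂π/∂q_Y = 36 − 4q_Y − q_X = 0, so q_Y = 9 − 0.25q_X.
For X: ∂π/∂q_X = 23 − 2q_X − q_Y = 0 ⇒ q_X = 11.5 − 0.5q_Y.
Substituting the second reaction function into the first: q_Y = 9 − 0.25(11.5 − 0.5q_Y), which gives 0.875q_Y = 6.125 ⇒ q_Y = 7.
Then q_X = 11.5 − 0.5·7 = 8.
Price P = 45 − 15 = 30.
Y's profit: (30 − 9)·7 − (7)² = 98.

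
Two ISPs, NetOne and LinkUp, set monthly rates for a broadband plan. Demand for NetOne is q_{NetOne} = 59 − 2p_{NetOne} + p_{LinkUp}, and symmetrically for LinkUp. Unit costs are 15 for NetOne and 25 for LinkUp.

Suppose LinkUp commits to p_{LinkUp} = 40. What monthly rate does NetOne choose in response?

NetOne's profit: π = (p_{NetOne} − 15)(59 − 2p_{NetOne} + p_{LinkUp}).
∂π/∂p_{NetOne} = 89 − 4p_{NetOne} + p_{LinkUp} = 0 ⇒ p_{NetOne} = 22.25 + 0.25p_{LinkUp}.
At p_{LinkUp} = 40: p_{NetOne} = 22.25 + 0.25·40 = 32.25.

32.25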